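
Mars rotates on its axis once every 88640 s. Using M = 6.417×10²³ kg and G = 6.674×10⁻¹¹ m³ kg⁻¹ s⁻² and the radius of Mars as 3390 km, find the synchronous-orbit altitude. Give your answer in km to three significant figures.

μ = GM = 6.674×10⁻¹¹ × 6.417×10²³ = 4.283×10¹³ m³/s².
A synchronous orbit has period T, so by Kepler's third law a = (μT²/4π²)^(1/3).
μT²/4π² = 4.283×10¹³ × (8.864×10⁴)² / 39.48 = 8.524×10²¹ m³.
a = 2.043×10⁷ m = 20427 km.
Altitude h = a − R = 20427 − 3390 = 17037 km.

h_sync ≈ 17000 km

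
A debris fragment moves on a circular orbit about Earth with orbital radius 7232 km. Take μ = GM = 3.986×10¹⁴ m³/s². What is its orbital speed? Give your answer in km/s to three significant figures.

r = 7232 km = 7.232×10⁶ m.
For a circular orbit v = √(μ/r) = √(3.986×10¹⁴ / 7.232×10⁶) = √(5.512×10⁷) = 7424 m/s.
That is 7.424 km/s.

v ≈ 7.42 km/s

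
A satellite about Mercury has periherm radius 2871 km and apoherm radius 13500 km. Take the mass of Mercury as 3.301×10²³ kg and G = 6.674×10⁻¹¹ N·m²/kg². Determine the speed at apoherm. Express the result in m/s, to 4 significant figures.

v ≈ 756.6 m/s

μ = GM = 6.674×10⁻¹¹ × 3.301×10²³ = 2.203×10¹³ m³/s².
Semi-major axis a = (r_p + r_a)/2 = 8185.5 km = 8.186×10⁶ m.
Vis-viva: v² = μ(2/r − 1/a) = 2.203×10¹³ × (1.481×10⁻⁷ − 1.222×10⁻⁷) = 5.724×10⁵ m²/s².
v = 756.6 m/s.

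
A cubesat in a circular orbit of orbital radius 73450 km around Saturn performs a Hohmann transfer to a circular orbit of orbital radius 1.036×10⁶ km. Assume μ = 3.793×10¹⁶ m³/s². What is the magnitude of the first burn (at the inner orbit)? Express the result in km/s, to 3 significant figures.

r₁ = 73450 km = 7.345×10⁷ m.
r₂ = 1.036×10⁶ km = 1.036×10⁹ m.
Transfer ellipse a_t = (r₁ + r₂)/2 = 5.547×10⁸ m.
At r₁: circular v_c1 = √(μ/r₁) = 22720 m/s; transfer-perikrone v_p = √[μ(2/r₁ − 1/a_t)] = 31060 m/s.
Δv₁ = v_p − v_c1 = 8331 m/s.
= 8.331 km/s.

Δv ≈ 8.33 km/s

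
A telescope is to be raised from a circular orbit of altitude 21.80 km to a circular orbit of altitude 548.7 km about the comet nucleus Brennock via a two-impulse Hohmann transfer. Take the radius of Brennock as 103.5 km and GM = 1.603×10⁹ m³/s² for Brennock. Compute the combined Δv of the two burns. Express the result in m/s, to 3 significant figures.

Δv_total ≈ 54.8 m/s

r₁ = 103.5 + 21.80 = 125.30 km = 1.2530×10⁵ m.
r₂ = 103.5 + 548.7 = 652.20 km = 6.5220×10⁵ m.
Transfer ellipse a_t = (r₁ + r₂)/2 = 3.888×10⁵ m.
At r₁: circular v_c1 = √(μ/r₁) = 113.1 m/s; transfer-periapsis v_p = √[μ(2/r₁ − 1/a_t)] = 146.5 m/s.
Δv₁ = v_p − v_c1 = 33.40 m/s.
At r₂: circular v_c2 = √(μ/r₂) = 49.58 m/s; transfer-apoapsis v_a = √[μ(2/r₂ − 1/a_t)] = 28.15 m/s.
Δv₂ = v_c2 − v_a = 21.43 m/s.
Total Δv = Δv₁ + Δv₂ = 54.83 m/s.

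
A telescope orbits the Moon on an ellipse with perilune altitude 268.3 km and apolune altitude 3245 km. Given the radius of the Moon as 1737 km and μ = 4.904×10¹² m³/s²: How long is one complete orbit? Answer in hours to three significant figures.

T ≈ 5.15 hours

r_p = 1737 + 268.3 = 2005.3 km = 2.0053×10⁶ m.
r_a = 1737 + 3245 = 4982.0 km = 4.9820×10⁶ m.
Semi-major axis a = (r_p + r_a)/2 = (2005.3 + 4982.0)/2 = 3493.7 km = 3.494×10⁶ m.
By Kepler's third law T = 2π√(a³/μ) = 2π × 2.949×10³ = 1.853×10⁴ s.
= 5.147 hours.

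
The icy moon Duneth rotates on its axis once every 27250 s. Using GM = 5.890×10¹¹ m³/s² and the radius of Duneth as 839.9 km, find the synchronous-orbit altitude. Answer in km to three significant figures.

h_sync ≈ 1390 km

A synchronous orbit has period T, so by Kepler's third law a = (μT²/4π²)^(1/3).
μT²/4π² = 5.890×10¹¹ × (2.725×10⁴)² / 39.48 = 1.108×10¹⁹ m³.
a = 2.229×10⁶ m = 2229.3 km.
Altitude h = a − R = 2229.3 − 839.9 = 1389.4 km.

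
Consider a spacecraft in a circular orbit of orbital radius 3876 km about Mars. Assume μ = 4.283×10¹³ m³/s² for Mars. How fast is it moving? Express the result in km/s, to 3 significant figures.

v ≈ 3.32 km/s

r = 3876 km = 3.876×10⁶ m.
For a circular orbit v = √(μ/r) = √(4.283×10¹³ / 3.876×10⁶) = √(1.105×10⁷) = 3324 m/s.
That is 3.324 km/s.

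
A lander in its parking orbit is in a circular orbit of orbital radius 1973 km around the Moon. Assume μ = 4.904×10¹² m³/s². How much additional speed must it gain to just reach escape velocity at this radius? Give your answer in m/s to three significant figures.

Δv ≈ 653 m/s

r = 1973 km = 1.973×10⁶ m.
Circular speed v_c = √(μ/r) = 1577 m/s.
Escape speed v_esc = √(2μ/r) = √2 × v_c = 2230 m/s.
Δv = v_esc − v_c = 653.0 m/s.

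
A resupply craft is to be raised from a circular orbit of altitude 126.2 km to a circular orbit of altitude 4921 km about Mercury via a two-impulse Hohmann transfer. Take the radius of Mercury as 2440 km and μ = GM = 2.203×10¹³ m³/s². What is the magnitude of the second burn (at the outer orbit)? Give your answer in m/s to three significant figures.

r₁ = 2440 + 126.2 = 2566.2 km = 2.5662×10⁶ m.
r₂ = 2440 + 4921 = 7361.0 km = 7.3610×10⁶ m.
Transfer ellipse a_t = (r₁ + r₂)/2 = 4.964×10⁶ m.
At r₁: circular v_c1 = √(μ/r₁) = 2930 m/s; transfer-periherm v_p = √[μ(2/r₁ − 1/a_t)] = 3568 m/s.
At r₂: circular v_c2 = √(μ/r₂) = 1730 m/s; transfer-apoherm v_a = √[μ(2/r₂ − 1/a_t)] = 1244 m/s.
Δv₂ = v_c2 − v_a = 486.1 m/s.

Δv ≈ 486 m/s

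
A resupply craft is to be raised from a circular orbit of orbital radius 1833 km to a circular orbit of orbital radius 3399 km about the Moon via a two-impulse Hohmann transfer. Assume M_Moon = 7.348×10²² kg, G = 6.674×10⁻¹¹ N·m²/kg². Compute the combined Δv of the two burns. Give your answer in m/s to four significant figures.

μ = GM = 6.674×10⁻¹¹ × 7.348×10²² = 4.904×10¹² m³/s².
r₁ = 1833 km = 1.833×10⁶ m.
r₂ = 3399 km = 3.399×10⁶ m.
Transfer ellipse a_t = (r₁ + r₂)/2 = 2.616×10⁶ m.
At r₁: circular v_c1 = √(μ/r₁) = 1636 m/s; transfer-perilune v_p = √[μ(2/r₁ − 1/a_t)] = 1864 m/s.
Δv₁ = v_p − v_c1 = 228.8 m/s.
At r₂: circular v_c2 = √(μ/r₂) = 1201 m/s; transfer-apolune v_a = √[μ(2/r₂ − 1/a_t)] = 1005 m/s.
Δv₂ = v_c2 − v_a = 195.7 m/s.
Total Δv = Δv₁ + Δv₂ = 424.5 m/s.

Δv_total ≈ 424.5 m/s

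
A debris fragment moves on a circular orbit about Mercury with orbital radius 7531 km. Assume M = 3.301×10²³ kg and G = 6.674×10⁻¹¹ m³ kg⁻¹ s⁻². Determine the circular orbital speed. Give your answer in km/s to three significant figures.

v ≈ 1.71 km/s

μ = GM = 6.674×10⁻¹¹ × 3.301×10²³ = 2.203×10¹³ m³/s².
r = 7531 km = 7.531×10⁶ m.
For a circular orbit v = √(μ/r) = √(2.203×10¹³ / 7.531×10⁶) = √(2.925×10⁶) = 1710 m/s.
That is 1.710 km/s.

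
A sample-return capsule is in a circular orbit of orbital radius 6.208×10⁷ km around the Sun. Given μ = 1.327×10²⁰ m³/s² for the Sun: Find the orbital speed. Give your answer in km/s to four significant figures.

r = 6.208×10⁷ km = 6.208×10¹⁰ m.
For a circular orbit v = √(μ/r) = √(1.327×10²⁰ / 6.208×10¹⁰) = √(2.138×10⁹) = 46230 m/s.
That is 46.23 km/s.

v ≈ 46.23 km/s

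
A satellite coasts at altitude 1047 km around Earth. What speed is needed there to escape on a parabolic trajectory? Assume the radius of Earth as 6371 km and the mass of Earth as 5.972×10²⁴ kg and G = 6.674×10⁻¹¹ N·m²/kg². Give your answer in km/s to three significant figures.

v_esc ≈ 10.4 km/s

μ = GM = 6.674×10⁻¹¹ × 5.972×10²⁴ = 3.986×10¹⁴ m³/s².
r = 6371 + 1047 = 7418.0 km = 7.4180×10⁶ m.
Escape speed v_esc = √(2μ/r) = √(2 × 3.986×10¹⁴ / 7.418×10⁶) = √(1.075×10⁸) = 10370 m/s.
= 10.37 km/s.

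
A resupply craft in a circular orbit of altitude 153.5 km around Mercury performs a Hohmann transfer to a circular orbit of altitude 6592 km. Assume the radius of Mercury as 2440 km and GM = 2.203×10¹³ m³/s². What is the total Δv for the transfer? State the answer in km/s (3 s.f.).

Δv_total ≈ 1.24 km/s

r₁ = 2440 + 153.5 = 2593.5 km = 2.5935×10⁶ m.
r₂ = 2440 + 6592 = 9032.0 km = 9.0320×10⁶ m.
Transfer ellipse a_t = (r₁ + r₂)/2 = 5.813×10⁶ m.
At r₁: circular v_c1 = √(μ/r₁) = 2915 m/s; transfer-periherm v_p = √[μ(2/r₁ − 1/a_t)] = 3633 m/s.
Δv₁ = v_p − v_c1 = 718.5 m/s.
At r₂: circular v_c2 = √(μ/r₂) = 1562 m/s; transfer-apoherm v_a = √[μ(2/r₂ − 1/a_t)] = 1043 m/s.
Δv₂ = v_c2 − v_a = 518.6 m/s.
Total Δv = Δv₁ + Δv₂ = 1237 m/s = 1.237 km/s.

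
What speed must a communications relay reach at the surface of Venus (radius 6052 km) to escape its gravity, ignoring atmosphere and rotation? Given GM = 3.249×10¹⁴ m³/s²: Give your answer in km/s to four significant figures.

r = R = 6.052×10⁶ m.
Escape speed v_esc = √(2μ/r) = √(2 × 3.249×10¹⁴ / 6.052×10⁶) = √(1.074×10⁸) = 10360 m/s.
= 10.36 km/s.

v_esc ≈ 10.36 km/s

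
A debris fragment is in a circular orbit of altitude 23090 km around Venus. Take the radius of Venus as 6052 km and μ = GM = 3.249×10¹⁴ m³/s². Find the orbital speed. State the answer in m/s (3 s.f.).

v ≈ 3340 m/s

r = 6052 + 23090 = 29142 km = 2.9142×10⁷ m.
For a circular orbit v = √(μ/r) = √(3.249×10¹⁴ / 2.914×10⁷) = √(1.115×10⁷) = 3339 m/s.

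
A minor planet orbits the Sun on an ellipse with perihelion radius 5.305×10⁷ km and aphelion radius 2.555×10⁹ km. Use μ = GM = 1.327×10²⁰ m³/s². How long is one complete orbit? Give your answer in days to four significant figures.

T ≈ 9401 days

Semi-major axis a = (r_p + r_a)/2 = (5.3050×10⁷ + 2.5550×10⁹)/2 = 1.3040×10⁹ km = 1.304×10¹² m.
By Kepler's third law T = 2π√(a³/μ) = 2π × 1.293×10⁸ = 8.122×10⁸ s.
= 9401 days.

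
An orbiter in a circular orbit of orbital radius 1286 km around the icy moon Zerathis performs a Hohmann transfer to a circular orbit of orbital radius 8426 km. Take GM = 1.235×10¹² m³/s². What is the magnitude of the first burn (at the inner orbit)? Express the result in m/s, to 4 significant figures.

r₁ = 1286 km = 1.286×10⁶ m.
r₂ = 8426 km = 8.426×10⁶ m.
Transfer ellipse a_t = (r₁ + r₂)/2 = 4.856×10⁶ m.
At r₁: circular v_c1 = √(μ/r₁) = 980.0 m/s; transfer-periapsis v_p = √[μ(2/r₁ − 1/a_t)] = 1291 m/s.
Δv₁ = v_p − v_c1 = 310.9 m/s.

Δv ≈ 310.9 m/s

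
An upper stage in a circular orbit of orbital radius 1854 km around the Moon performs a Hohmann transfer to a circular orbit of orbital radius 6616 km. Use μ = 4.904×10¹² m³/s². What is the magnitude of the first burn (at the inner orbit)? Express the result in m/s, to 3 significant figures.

r₁ = 1854 km = 1.854×10⁶ m.
r₂ = 6616 km = 6.616×10⁶ m.
Transfer ellipse a_t = (r₁ + r₂)/2 = 4.235×10⁶ m.
At r₁: circular v_c1 = √(μ/r₁) = 1626 m/s; transfer-perilune v_p = √[μ(2/r₁ − 1/a_t)] = 2033 m/s.
Δv₁ = v_p − v_c1 = 406.4 m/s.

Δv ≈ 406 m/s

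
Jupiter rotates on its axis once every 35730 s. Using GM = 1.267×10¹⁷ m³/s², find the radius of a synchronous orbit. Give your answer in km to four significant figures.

A synchronous orbit has period T, so by Kepler's third law a = (μT²/4π²)^(1/3).
μT²/4π² = 1.267×10¹⁷ × (3.573×10⁴)² / 39.48 = 4.097×10²⁴ m³.
a = 1.600×10⁸ m = 1.6002×10⁵ km.

r_sync ≈ 1.600×10⁵ km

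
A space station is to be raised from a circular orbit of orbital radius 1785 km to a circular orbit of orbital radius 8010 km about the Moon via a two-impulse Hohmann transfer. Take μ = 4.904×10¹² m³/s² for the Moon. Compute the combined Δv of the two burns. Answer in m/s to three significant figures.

r₁ = 1785 km = 1.785×10⁶ m.
r₂ = 8010 km = 8.010×10⁶ m.
Transfer ellipse a_t = (r₁ + r₂)/2 = 4.898×10⁶ m.
At r₁: circular v_c1 = √(μ/r₁) = 1658 m/s; transfer-perilune v_p = √[μ(2/r₁ − 1/a_t)] = 2120 m/s.
Δv₁ = v_p − v_c1 = 462.2 m/s.
At r₂: circular v_c2 = √(μ/r₂) = 782.5 m/s; transfer-apolune v_a = √[μ(2/r₂ − 1/a_t)] = 472.4 m/s.
Δv₂ = v_c2 − v_a = 310.1 m/s.
Total Δv = Δv₁ + Δv₂ = 772.3 m/s.

Δv_total ≈ 772 m/s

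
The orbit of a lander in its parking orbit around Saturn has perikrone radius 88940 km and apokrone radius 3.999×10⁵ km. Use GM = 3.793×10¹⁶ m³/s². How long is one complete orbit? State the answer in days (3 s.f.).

T ≈ 1.43 days

Semi-major axis a = (r_p + r_a)/2 = (88940 + 3.9990×10⁵)/2 = 2.4442×10⁵ km = 2.444×10⁸ m.
By Kepler's third law T = 2π√(a³/μ) = 2π × 1.962×10⁴ = 1.233×10⁵ s.
= 1.427 days.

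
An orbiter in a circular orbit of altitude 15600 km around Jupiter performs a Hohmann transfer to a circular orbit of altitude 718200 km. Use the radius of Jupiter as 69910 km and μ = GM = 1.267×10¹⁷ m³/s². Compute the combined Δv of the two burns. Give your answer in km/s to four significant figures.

r₁ = 69910 + 15600 = 85510 km = 8.5510×10⁷ m.
r₂ = 69910 + 718200 = 788110 km = 7.8811×10⁸ m.
Transfer ellipse a_t = (r₁ + r₂)/2 = 4.368×10⁸ m.
At r₁: circular v_c1 = √(μ/r₁) = 38490 m/s; transfer-perijove v_p = √[μ(2/r₁ − 1/a_t)] = 51700 m/s.
Δv₁ = v_p − v_c1 = 13210 m/s.
At r₂: circular v_c2 = √(μ/r₂) = 12680 m/s; transfer-apojove v_a = √[μ(2/r₂ − 1/a_t)] = 5610 m/s.
Δv₂ = v_c2 − v_a = 7069 m/s.
Total Δv = Δv₁ + Δv₂ = 20280 m/s = 20.28 km/s.

Δv_total ≈ 20.28 km/s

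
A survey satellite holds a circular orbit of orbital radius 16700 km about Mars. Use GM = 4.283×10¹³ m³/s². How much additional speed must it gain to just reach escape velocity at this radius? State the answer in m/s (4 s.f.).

r = 16700 km = 1.670×10⁷ m.
Circular speed v_c = √(μ/r) = 1601 m/s.
Escape speed v_esc = √(2μ/r) = √2 × v_c = 2265 m/s.
Δv = v_esc − v_c = 663.3 m/s.

Δv ≈ 663.3 m/s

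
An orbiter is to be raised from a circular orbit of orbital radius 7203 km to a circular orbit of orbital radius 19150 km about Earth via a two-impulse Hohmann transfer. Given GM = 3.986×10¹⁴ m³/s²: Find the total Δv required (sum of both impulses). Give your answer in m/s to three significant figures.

Δv_total ≈ 2720 m/s

r₁ = 7203 km = 7.203×10⁶ m.
r₂ = 19150 km = 1.915×10⁷ m.
Transfer ellipse a_t = (r₁ + r₂)/2 = 1.318×10⁷ m.
At r₁: circular v_c1 = √(μ/r₁) = 7439 m/s; transfer-perigee v_p = √[μ(2/r₁ − 1/a_t)] = 8968 m/s.
Δv₁ = v_p − v_c1 = 1529 m/s.
At r₂: circular v_c2 = √(μ/r₂) = 4562 m/s; transfer-apogee v_a = √[μ(2/r₂ − 1/a_t)] = 3373 m/s.
Δv₂ = v_c2 − v_a = 1189 m/s.
Total Δv = Δv₁ + Δv₂ = 2718 m/s.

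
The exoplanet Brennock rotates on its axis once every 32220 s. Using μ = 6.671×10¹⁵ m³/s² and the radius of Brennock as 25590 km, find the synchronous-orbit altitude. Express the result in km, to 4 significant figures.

h_sync ≈ 30390 km

A synchronous orbit has period T, so by Kepler's third law a = (μT²/4π²)^(1/3).
μT²/4π² = 6.671×10¹⁵ × (3.222×10⁴)² / 39.48 = 1.754×10²³ m³.
a = 5.598×10⁷ m = 55979 km.
Altitude h = a − R = 55979 − 25590 = 30389 km.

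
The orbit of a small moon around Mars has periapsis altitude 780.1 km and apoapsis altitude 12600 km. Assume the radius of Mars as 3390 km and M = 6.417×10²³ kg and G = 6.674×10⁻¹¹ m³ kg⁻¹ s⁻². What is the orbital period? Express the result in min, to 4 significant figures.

μ = GM = 6.674×10⁻¹¹ × 6.417×10²³ = 4.283×10¹³ m³/s².
r_p = 3390 + 780.1 = 4170.1 km = 4.1701×10⁶ m.
r_a = 3390 + 12600 = 15990 km = 1.5990×10⁷ m.
Semi-major axis a = (r_p + r_a)/2 = (4170.1 + 15990)/2 = 10080 km = 1.008×10⁷ m.
By Kepler's third law T = 2π√(a³/μ) = 2π × 4.890×10³ = 3.073×10⁴ s.
= 512.1 min.

T ≈ 512.1 min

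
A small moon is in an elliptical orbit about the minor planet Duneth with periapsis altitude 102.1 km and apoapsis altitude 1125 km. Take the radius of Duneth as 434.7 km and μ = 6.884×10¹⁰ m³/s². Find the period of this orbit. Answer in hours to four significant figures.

r_p = 434.7 + 102.1 = 536.80 km = 5.3680×10⁵ m.
r_a = 434.7 + 1125 = 1559.7 km = 1.5597×10⁶ m.
Semi-major axis a = (r_p + r_a)/2 = (536.80 + 1559.7)/2 = 1048.2 km = 1.048×10⁶ m.
By Kepler's third law T = 2π√(a³/μ) = 2π × 4.091×10³ = 2.570×10⁴ s.
= 7.139 hours.

T ≈ 7.139 hours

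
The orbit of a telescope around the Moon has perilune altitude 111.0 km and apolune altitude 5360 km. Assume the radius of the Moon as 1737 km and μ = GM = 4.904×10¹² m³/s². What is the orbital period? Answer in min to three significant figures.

r_p = 1737 + 111.0 = 1848.0 km = 1.8480×10⁶ m.
r_a = 1737 + 5360 = 7097.0 km = 7.0970×10⁶ m.
Semi-major axis a = (r_p + r_a)/2 = (1848.0 + 7097.0)/2 = 4472.5 km = 4.472×10⁶ m.
By Kepler's third law T = 2π√(a³/μ) = 2π × 4.271×10³ = 2.684×10⁴ s.
= 447.3 min.

T ≈ 447 min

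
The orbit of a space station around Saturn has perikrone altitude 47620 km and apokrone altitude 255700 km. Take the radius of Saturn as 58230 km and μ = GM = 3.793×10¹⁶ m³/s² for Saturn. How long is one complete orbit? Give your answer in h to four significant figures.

r_p = 58230 + 47620 = 105850 km = 1.0585×10⁸ m.
r_a = 58230 + 255700 = 313930 km = 3.1393×10⁸ m.
Semi-major axis a = (r_p + r_a)/2 = (1.0585×10⁵ + 3.1393×10⁵)/2 = 2.0989×10⁵ km = 2.099×10⁸ m.
By Kepler's third law T = 2π√(a³/μ) = 2π × 1.561×10⁴ = 9.810×10⁴ s.
= 27.25 h.

T ≈ 27.25 h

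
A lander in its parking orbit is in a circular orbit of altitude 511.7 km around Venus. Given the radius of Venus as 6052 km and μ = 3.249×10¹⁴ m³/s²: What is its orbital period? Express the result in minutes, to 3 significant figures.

r = 6052 + 511.7 = 6563.7 km = 6.5637×10⁶ m.
Kepler's third law: T = 2π√(r³/μ) = 2π√((6.564×10⁶)³ / 3.249×10¹⁴).
r³/μ = 8.704×10⁵ s², so T = 2π × 9.329×10² = 5.862×10³ s.
Converting: 5.862×10³ s ÷ 60.00 = 97.70 minutes.

T ≈ 97.7 minutes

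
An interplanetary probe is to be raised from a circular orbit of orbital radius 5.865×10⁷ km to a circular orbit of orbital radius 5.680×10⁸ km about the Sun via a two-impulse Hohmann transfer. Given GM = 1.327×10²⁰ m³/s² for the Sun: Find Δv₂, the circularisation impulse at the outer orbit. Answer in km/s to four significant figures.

r₁ = 5.865×10⁷ km = 5.865×10¹⁰ m.
r₂ = 5.680×10⁸ km = 5.680×10¹¹ m.
Transfer ellipse a_t = (r₁ + r₂)/2 = 3.133×10¹¹ m.
At r₁: circular v_c1 = √(μ/r₁) = 47570 m/s; transfer-perihelion v_p = √[μ(2/r₁ − 1/a_t)] = 64040 m/s.
At r₂: circular v_c2 = √(μ/r₂) = 15280 m/s; transfer-aphelion v_a = √[μ(2/r₂ − 1/a_t)] = 6613 m/s.
Δv₂ = v_c2 − v_a = 8672 m/s.
= 8.672 km/s.

Δv ≈ 8.672 km/s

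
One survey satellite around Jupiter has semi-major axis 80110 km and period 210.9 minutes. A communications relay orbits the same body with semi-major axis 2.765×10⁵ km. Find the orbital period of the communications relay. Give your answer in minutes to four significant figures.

T₂ ≈ 1352 minutes

Kepler's third law: T² ∝ a³, so T₂ = T₁ (a₂/a₁)^(3/2).
a₂/a₁ = 3.452, (a₂/a₁)^(3/2) = 6.412.
T₂ = 210.9 × 6.412 = 1352 minutes.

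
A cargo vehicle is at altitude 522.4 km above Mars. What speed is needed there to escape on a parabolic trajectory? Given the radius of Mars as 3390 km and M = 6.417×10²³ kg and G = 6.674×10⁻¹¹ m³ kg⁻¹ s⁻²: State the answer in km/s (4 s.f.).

μ = GM = 6.674×10⁻¹¹ × 6.417×10²³ = 4.283×10¹³ m³/s².
r = 3390 + 522.4 = 3912.4 km = 3.9124×10⁶ m.
Escape speed v_esc = √(2μ/r) = √(2 × 4.283×10¹³ / 3.912×10⁶) = √(2.189×10⁷) = 4679 m/s.
= 4.679 km/s.

v_esc ≈ 4.679 km/s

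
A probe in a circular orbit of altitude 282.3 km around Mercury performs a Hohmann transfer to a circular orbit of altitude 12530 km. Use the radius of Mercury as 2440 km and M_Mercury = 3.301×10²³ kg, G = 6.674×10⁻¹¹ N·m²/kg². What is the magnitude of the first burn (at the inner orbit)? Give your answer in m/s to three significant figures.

μ = GM = 6.674×10⁻¹¹ × 3.301×10²³ = 2.203×10¹³ m³/s².
r₁ = 2440 + 282.3 = 2722.3 km = 2.7223×10⁶ m.
r₂ = 2440 + 12530 = 14970 km = 1.4970×10⁷ m.
Transfer ellipse a_t = (r₁ + r₂)/2 = 8.846×10⁶ m.
At r₁: circular v_c1 = √(μ/r₁) = 2845 m/s; transfer-periherm v_p = √[μ(2/r₁ − 1/a_t)] = 3701 m/s.
Δv₁ = v_p − v_c1 = 855.9 m/s.

Δv ≈ 856 m/s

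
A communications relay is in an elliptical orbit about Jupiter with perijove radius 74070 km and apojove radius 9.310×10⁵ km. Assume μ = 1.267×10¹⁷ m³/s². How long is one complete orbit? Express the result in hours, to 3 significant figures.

Semi-major axis a = (r_p + r_a)/2 = (74070 + 9.3100×10⁵)/2 = 5.0254×10⁵ km = 5.025×10⁸ m.
By Kepler's third law T = 2π√(a³/μ) = 2π × 3.165×10⁴ = 1.989×10⁵ s.
= 55.24 hours.

T ≈ 55.2 hours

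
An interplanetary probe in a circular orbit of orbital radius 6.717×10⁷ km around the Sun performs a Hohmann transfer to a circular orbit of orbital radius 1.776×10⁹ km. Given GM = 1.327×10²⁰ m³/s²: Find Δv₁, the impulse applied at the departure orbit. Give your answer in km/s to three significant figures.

r₁ = 6.717×10⁷ km = 6.717×10¹⁰ m.
r₂ = 1.776×10⁹ km = 1.776×10¹² m.
Transfer ellipse a_t = (r₁ + r₂)/2 = 9.216×10¹¹ m.
At r₁: circular v_c1 = √(μ/r₁) = 44450 m/s; transfer-perihelion v_p = √[μ(2/r₁ − 1/a_t)] = 61700 m/s.
Δv₁ = v_p − v_c1 = 17250 m/s.
= 17.25 km/s.

Δv ≈ 17.3 km/s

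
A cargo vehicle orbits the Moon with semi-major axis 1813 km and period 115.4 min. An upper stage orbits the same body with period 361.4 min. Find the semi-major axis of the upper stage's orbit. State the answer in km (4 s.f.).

a₂ ≈ 3881 km

Kepler's third law: a³ ∝ T², so a₂ = a₁ (T₂/T₁)^(2/3).
T₂/T₁ = 3.132, (T₂/T₁)^(2/3) = 2.141.
a₂ = 1813 × 2.141 = 3881 km.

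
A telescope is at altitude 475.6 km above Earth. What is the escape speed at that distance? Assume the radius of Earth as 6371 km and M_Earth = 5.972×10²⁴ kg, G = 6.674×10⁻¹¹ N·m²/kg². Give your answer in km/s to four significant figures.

v_esc ≈ 10.79 km/s

μ = GM = 6.674×10⁻¹¹ × 5.972×10²⁴ = 3.986×10¹⁴ m³/s².
r = 6371 + 475.6 = 6846.6 km = 6.8466×10⁶ m.
Escape speed v_esc = √(2μ/r) = √(2 × 3.986×10¹⁴ / 6.847×10⁶) = √(1.164×10⁸) = 10790 m/s.
= 10.79 km/s.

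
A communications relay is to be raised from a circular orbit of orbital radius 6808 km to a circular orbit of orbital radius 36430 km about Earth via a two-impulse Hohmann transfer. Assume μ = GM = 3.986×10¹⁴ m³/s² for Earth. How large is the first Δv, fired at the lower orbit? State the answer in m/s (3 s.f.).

Δv ≈ 2280 m/s

r₁ = 6808 km = 6.808×10⁶ m.
r₂ = 36430 km = 3.643×10⁷ m.
Transfer ellipse a_t = (r₁ + r₂)/2 = 2.162×10⁷ m.
At r₁: circular v_c1 = √(μ/r₁) = 7652 m/s; transfer-perigee v_p = √[μ(2/r₁ − 1/a_t)] = 9933 m/s.
Δv₁ = v_p − v_c1 = 2281 m/s.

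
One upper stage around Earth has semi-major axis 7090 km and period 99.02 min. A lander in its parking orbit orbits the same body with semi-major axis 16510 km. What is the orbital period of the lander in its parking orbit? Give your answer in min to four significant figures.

Kepler's third law: T² ∝ a³, so T₂ = T₁ (a₂/a₁)^(3/2).
a₂/a₁ = 2.329, (a₂/a₁)^(3/2) = 3.553.
T₂ = 99.02 × 3.553 = 351.9 min.

T₂ ≈ 351.9 min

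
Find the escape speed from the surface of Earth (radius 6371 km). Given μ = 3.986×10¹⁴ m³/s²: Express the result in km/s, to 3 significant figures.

v_esc ≈ 11.2 km/s

r = R = 6.371×10⁶ m.
Escape speed v_esc = √(2μ/r) = √(2 × 3.986×10¹⁴ / 6.371×10⁶) = √(1.251×10⁸) = 11190 m/s.
= 11.19 km/s.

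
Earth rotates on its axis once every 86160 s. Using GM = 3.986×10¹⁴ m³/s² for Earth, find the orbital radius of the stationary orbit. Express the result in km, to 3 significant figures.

A synchronous orbit has period T, so by Kepler's third law a = (μT²/4π²)^(1/3).
μT²/4π² = 3.986×10¹⁴ × (8.616×10⁴)² / 39.48 = 7.495×10²² m³.
a = 4.216×10⁷ m = 42163 km.

r_sync ≈ 42200 km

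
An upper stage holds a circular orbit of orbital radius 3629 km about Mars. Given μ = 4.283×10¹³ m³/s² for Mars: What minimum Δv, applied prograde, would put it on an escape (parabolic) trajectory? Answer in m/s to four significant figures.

Δv ≈ 1423 m/s

r = 3629 km = 3.629×10⁶ m.
Circular speed v_c = √(μ/r) = 3435 m/s.
Escape speed v_esc = √(2μ/r) = √2 × v_c = 4858 m/s.
Δv = v_esc − v_c = 1423 m/s.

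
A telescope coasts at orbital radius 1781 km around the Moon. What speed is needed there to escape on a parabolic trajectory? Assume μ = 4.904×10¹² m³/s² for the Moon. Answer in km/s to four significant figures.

r = 1781 km = 1.781×10⁶ m.
Escape speed v_esc = √(2μ/r) = √(2 × 4.904×10¹² / 1.781×10⁶) = √(5.507×10⁶) = 2347 m/s.
= 2.347 km/s.

v_esc ≈ 2.347 km/s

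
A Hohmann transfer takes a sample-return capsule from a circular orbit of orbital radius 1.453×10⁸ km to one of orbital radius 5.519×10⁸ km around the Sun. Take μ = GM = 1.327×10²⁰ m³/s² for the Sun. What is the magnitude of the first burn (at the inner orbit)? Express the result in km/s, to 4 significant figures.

r₁ = 1.453×10⁸ km = 1.453×10¹¹ m.
r₂ = 5.519×10⁸ km = 5.519×10¹¹ m.
Transfer ellipse a_t = (r₁ + r₂)/2 = 3.486×10¹¹ m.
At r₁: circular v_c1 = √(μ/r₁) = 30220 m/s; transfer-perihelion v_p = √[μ(2/r₁ − 1/a_t)] = 38020 m/s.
Δv₁ = v_p − v_c1 = 7804 m/s.
= 7.804 km/s.

Δv ≈ 7.804 km/s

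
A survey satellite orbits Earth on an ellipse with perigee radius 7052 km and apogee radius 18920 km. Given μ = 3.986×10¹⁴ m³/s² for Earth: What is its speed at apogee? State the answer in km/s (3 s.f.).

v ≈ 3.38 km/s

Semi-major axis a = (r_p + r_a)/2 = 12986 km = 1.299×10⁷ m.
Vis-viva: v² = μ(2/r − 1/a) = 3.986×10¹⁴ × (1.057×10⁻⁷ − 7.701×10⁻⁸) = 1.144×10⁷ m²/s².
v = 3382 m/s = 3.382 km/s.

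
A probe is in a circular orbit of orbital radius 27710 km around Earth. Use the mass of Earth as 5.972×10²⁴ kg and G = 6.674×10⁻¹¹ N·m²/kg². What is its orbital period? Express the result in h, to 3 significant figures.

T ≈ 12.8 h

μ = GM = 6.674×10⁻¹¹ × 5.972×10²⁴ = 3.986×10¹⁴ m³/s².
r = 27710 km = 2.771×10⁷ m.
Kepler's third law: T = 2π√(r³/μ) = 2π√((2.771×10⁷)³ / 3.986×10¹⁴).
r³/μ = 5.338×10⁷ s², so T = 2π × 7.306×10³ = 4.591×10⁴ s.
Converting: 4.591×10⁴ s ÷ 3600 = 12.75 h.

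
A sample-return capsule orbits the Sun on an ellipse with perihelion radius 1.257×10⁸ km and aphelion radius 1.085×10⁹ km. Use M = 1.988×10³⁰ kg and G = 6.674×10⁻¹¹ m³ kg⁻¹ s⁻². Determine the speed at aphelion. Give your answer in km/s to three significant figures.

v ≈ 5.04 km/s

μ = GM = 6.674×10⁻¹¹ × 1.988×10³⁰ = 1.327×10²⁰ m³/s².
Semi-major axis a = (r_p + r_a)/2 = 6.0535×10⁸ km = 6.054×10¹¹ m.
Vis-viva: v² = μ(2/r − 1/a) = 1.327×10²⁰ × (1.843×10⁻¹² − 1.652×10⁻¹²) = 2.539×10⁷ m²/s².
v = 5039 m/s = 5.039 km/s.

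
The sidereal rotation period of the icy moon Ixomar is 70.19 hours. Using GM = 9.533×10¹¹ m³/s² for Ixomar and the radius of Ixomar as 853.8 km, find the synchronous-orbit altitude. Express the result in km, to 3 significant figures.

h_sync ≈ 10700 km

T = 70.19 hours = 2.527×10⁵ s.
A synchronous orbit has period T, so by Kepler's third law a = (μT²/4π²)^(1/3).
μT²/4π² = 9.533×10¹¹ × (2.527×10⁵)² / 39.48 = 1.542×10²¹ m³.
a = 1.155×10⁷ m = 11552 km.
Altitude h = a − R = 11552 − 853.8 = 10699 km.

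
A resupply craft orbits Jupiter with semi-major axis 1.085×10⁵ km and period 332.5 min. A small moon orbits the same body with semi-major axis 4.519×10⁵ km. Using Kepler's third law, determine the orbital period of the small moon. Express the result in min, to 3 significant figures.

T₂ ≈ 2830 min

Kepler's third law: T² ∝ a³, so T₂ = T₁ (a₂/a₁)^(3/2).
a₂/a₁ = 4.165, (a₂/a₁)^(3/2) = 8.500.
T₂ = 332.5 × 8.500 = 2826 min.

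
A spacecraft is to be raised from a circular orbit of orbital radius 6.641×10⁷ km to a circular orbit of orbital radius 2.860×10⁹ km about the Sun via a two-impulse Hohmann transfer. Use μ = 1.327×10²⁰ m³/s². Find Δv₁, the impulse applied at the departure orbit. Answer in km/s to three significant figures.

Δv ≈ 17.8 km/s

r₁ = 6.641×10⁷ km = 6.641×10¹⁰ m.
r₂ = 2.860×10⁹ km = 2.860×10¹² m.
Transfer ellipse a_t = (r₁ + r₂)/2 = 1.463×10¹² m.
At r₁: circular v_c1 = √(μ/r₁) = 44700 m/s; transfer-perihelion v_p = √[μ(2/r₁ − 1/a_t)] = 62500 m/s.
Δv₁ = v_p − v_c1 = 17790 m/s.
= 17.79 km/s.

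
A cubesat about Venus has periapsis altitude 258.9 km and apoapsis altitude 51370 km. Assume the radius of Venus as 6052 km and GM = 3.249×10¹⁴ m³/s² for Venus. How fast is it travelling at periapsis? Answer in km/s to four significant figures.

v ≈ 9.632 km/s

r_p = 6052 + 258.9 = 6310.9 km = 6.3109×10⁶ m.
r_a = 6052 + 51370 = 57422 km = 5.7422×10⁷ m.
Semi-major axis a = (r_p + r_a)/2 = 31866 km = 3.187×10⁷ m.
Vis-viva: v² = μ(2/r − 1/a) = 3.249×10¹⁴ × (3.169×10⁻⁷ − 3.138×10⁻⁸) = 9.277×10⁷ m²/s².
v = 9632 m/s = 9.632 km/s.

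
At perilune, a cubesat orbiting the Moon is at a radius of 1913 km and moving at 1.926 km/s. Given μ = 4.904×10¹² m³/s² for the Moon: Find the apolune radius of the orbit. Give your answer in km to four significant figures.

apolune radius ≈ 5006 km

r_p = 1.913×10⁶ m.
Specific energy ε = v²/2 − μ/r = -7.088×10⁵ J/kg, so a = −μ/(2ε) = 3.459×10⁶ m.
The apsides satisfy r_p + r_a = 2a, so the apolune radius is 2a − r_p = 5.006×10⁶ m = 5006.0 km.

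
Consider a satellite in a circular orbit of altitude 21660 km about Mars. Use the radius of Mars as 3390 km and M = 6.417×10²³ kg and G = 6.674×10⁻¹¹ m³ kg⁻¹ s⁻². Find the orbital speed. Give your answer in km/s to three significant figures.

v ≈ 1.31 km/s

μ = GM = 6.674×10⁻¹¹ × 6.417×10²³ = 4.283×10¹³ m³/s².
r = 3390 + 21660 = 25050 km = 2.5050×10⁷ m.
For a circular orbit v = √(μ/r) = √(4.283×10¹³ / 2.505×10⁷) = √(1.710×10⁶) = 1308 m/s.
That is 1.308 km/s.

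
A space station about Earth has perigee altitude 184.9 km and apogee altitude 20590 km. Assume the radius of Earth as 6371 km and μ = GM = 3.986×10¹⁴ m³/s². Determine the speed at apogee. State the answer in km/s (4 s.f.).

r_p = 6371 + 184.9 = 6555.9 km = 6.5559×10⁶ m.
r_a = 6371 + 20590 = 26961 km = 2.6961×10⁷ m.
Semi-major axis a = (r_p + r_a)/2 = 16758 km = 1.676×10⁷ m.
Vis-viva: v² = μ(2/r − 1/a) = 3.986×10¹⁴ × (7.418×10⁻⁸ − 5.967×10⁻⁸) = 5.784×10⁶ m²/s².
v = 2405 m/s = 2.405 km/s.

v ≈ 2.405 km/s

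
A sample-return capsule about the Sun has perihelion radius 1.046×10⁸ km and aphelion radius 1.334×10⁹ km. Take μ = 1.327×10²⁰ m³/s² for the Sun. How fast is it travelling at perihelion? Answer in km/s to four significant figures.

Semi-major axis a = (r_p + r_a)/2 = 7.1930×10⁸ km = 7.193×10¹¹ m.
Vis-viva: v² = μ(2/r − 1/a) = 1.327×10²⁰ × (1.912×10⁻¹¹ − 1.390×10⁻¹²) = 2.353×10⁹ m²/s².
v = 48510 m/s = 48.51 km/s.

v ≈ 48.51 km/s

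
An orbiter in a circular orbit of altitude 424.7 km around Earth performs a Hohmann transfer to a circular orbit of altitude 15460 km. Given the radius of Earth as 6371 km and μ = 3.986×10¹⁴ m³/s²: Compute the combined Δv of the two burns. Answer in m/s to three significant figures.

Δv_total ≈ 3130 m/s

r₁ = 6371 + 424.7 = 6795.7 km = 6.7957×10⁶ m.
r₂ = 6371 + 15460 = 21831 km = 2.1831×10⁷ m.
Transfer ellipse a_t = (r₁ + r₂)/2 = 1.431×10⁷ m.
At r₁: circular v_c1 = √(μ/r₁) = 7659 m/s; transfer-perigee v_p = √[μ(2/r₁ − 1/a_t)] = 9458 m/s.
Δv₁ = v_p − v_c1 = 1800 m/s.
At r₂: circular v_c2 = √(μ/r₂) = 4273 m/s; transfer-apogee v_a = √[μ(2/r₂ − 1/a_t)] = 2944 m/s.
Δv₂ = v_c2 − v_a = 1329 m/s.
Total Δv = Δv₁ + Δv₂ = 3128 m/s.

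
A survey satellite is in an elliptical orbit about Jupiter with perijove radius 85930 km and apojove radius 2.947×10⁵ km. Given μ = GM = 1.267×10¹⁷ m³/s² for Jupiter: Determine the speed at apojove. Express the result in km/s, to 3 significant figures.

Semi-major axis a = (r_p + r_a)/2 = 1.9032×10⁵ km = 1.903×10⁸ m.
Vis-viva: v² = μ(2/r − 1/a) = 1.267×10¹⁷ × (6.787×10⁻⁹ − 5.254×10⁻⁹) = 1.941×10⁸ m²/s².
v = 13930 m/s = 13.93 km/s.

v ≈ 13.9 km/s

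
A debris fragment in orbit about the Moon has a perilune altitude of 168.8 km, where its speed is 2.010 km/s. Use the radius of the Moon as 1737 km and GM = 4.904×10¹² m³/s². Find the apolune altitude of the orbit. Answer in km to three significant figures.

r_p = 1737 + 168.8 = 1905.8 km = 1.906×10⁶ m.
Specific energy ε = v²/2 − μ/r = -5.531×10⁵ J/kg, so a = −μ/(2ε) = 4.433×10⁶ m.
The apsides satisfy r_p + r_a = 2a, so the apolune radius is 2a − r_p = 6.960×10⁶ m = 6959.8 km.
Apolune altitude = 6959.8 − 1737 = 5222.8 km.

apolune altitude ≈ 5220 km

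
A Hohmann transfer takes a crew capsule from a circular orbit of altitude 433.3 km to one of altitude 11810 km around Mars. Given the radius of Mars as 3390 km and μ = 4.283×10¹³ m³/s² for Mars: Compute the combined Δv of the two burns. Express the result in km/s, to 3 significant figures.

Δv_total ≈ 1.50 km/s

r₁ = 3390 + 433.3 = 3823.3 km = 3.8233×10⁶ m.
r₂ = 3390 + 11810 = 15200 km = 1.5200×10⁷ m.
Transfer ellipse a_t = (r₁ + r₂)/2 = 9.512×10⁶ m.
At r₁: circular v_c1 = √(μ/r₁) = 3347 m/s; transfer-periapsis v_p = √[μ(2/r₁ − 1/a_t)] = 4231 m/s.
Δv₁ = v_p − v_c1 = 884.1 m/s.
At r₂: circular v_c2 = √(μ/r₂) = 1679 m/s; transfer-apoapsis v_a = √[μ(2/r₂ − 1/a_t)] = 1064 m/s.
Δv₂ = v_c2 − v_a = 614.4 m/s.
Total Δv = Δv₁ + Δv₂ = 1498 m/s = 1.498 km/s.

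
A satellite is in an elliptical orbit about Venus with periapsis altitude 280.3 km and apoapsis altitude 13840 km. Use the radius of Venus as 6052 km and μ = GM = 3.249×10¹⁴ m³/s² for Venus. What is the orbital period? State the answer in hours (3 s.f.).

r_p = 6052 + 280.3 = 6332.3 km = 6.3323×10⁶ m.
r_a = 6052 + 13840 = 19892 km = 1.9892×10⁷ m.
Semi-major axis a = (r_p + r_a)/2 = (6332.3 + 19892)/2 = 13112 km = 1.311×10⁷ m.
By Kepler's third law T = 2π√(a³/μ) = 2π × 2.634×10³ = 1.655×10⁴ s.
= 4.597 hours.

T ≈ 4.60 hours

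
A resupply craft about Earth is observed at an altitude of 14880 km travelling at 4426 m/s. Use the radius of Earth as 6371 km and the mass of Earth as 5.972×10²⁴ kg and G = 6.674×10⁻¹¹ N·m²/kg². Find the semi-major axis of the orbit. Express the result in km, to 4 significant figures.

a ≈ 22240 km

μ = GM = 6.674×10⁻¹¹ × 5.972×10²⁴ = 3.986×10¹⁴ m³/s².
r = 6371 + 14880 = 21251 km = 2.125×10⁷ m.
Specific orbital energy ε = v²/2 − μ/r = (4426)²/2 − 3.986×10¹⁴/2.125×10⁷ = -8.961×10⁶ J/kg.
Since ε = −μ/(2a), a = −μ/(2ε) = 2.224×10⁷ m = 22240 km.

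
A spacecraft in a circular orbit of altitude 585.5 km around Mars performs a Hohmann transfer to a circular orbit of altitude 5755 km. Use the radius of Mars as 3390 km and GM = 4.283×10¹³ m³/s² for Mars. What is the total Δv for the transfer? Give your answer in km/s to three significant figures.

Δv_total ≈ 1.07 km/s

r₁ = 3390 + 585.5 = 3975.5 km = 3.9755×10⁶ m.
r₂ = 3390 + 5755 = 9145.0 km = 9.1450×10⁶ m.
Transfer ellipse a_t = (r₁ + r₂)/2 = 6.560×10⁶ m.
At r₁: circular v_c1 = √(μ/r₁) = 3282 m/s; transfer-periapsis v_p = √[μ(2/r₁ − 1/a_t)] = 3875 m/s.
Δv₁ = v_p − v_c1 = 593.0 m/s.
At r₂: circular v_c2 = √(μ/r₂) = 2164 m/s; transfer-apoapsis v_a = √[μ(2/r₂ − 1/a_t)] = 1685 m/s.
Δv₂ = v_c2 − v_a = 479.4 m/s.
Total Δv = Δv₁ + Δv₂ = 1072 m/s = 1.072 km/s.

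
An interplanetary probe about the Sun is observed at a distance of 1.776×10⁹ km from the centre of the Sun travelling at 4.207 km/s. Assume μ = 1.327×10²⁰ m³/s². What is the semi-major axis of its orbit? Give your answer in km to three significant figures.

r = 1.776×10¹² m.
Vis-viva rearranged: 1/a = 2/r − v²/μ = 1.126×10⁻¹² − 1.334×10⁻¹³ = 9.928×10⁻¹³ m⁻¹.
a = 1.007×10¹² m = 1.0073×10⁹ km.

a ≈ 1.01×10⁹ km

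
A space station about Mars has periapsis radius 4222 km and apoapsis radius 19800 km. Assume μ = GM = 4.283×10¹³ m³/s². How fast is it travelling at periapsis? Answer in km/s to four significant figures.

Semi-major axis a = (r_p + r_a)/2 = 12011 km = 1.201×10⁷ m.
Vis-viva: v² = μ(2/r − 1/a) = 4.283×10¹³ × (4.737×10⁻⁷ − 8.326×10⁻⁸) = 1.672×10⁷ m²/s².
v = 4089 m/s = 4.089 km/s.

v ≈ 4.089 km/s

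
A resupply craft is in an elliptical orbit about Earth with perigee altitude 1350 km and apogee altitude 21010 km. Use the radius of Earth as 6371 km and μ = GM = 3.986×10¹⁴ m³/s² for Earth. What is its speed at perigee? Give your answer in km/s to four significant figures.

v ≈ 8.974 km/s

r_p = 6371 + 1350 = 7721.0 km = 7.7210×10⁶ m.
r_a = 6371 + 21010 = 27381 km = 2.7381×10⁷ m.
Semi-major axis a = (r_p + r_a)/2 = 17551 km = 1.755×10⁷ m.
Vis-viva: v² = μ(2/r − 1/a) = 3.986×10¹⁴ × (2.590×10⁻⁷ − 5.698×10⁻⁸) = 8.054×10⁷ m²/s².
v = 8974 m/s = 8.974 km/s.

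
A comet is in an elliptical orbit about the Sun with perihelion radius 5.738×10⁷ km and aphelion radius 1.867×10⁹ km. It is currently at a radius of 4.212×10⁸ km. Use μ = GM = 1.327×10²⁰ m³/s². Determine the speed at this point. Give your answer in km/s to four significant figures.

Semi-major axis a = (r_p + r_a)/2 = 9.6219×10⁸ km = 9.622×10¹¹ m.
Vis-viva: v² = μ(2/r − 1/a) = 1.327×10²⁰ × (4.748×10⁻¹² − 1.039×10⁻¹²) = 4.922×10⁸ m²/s².
v = 22190 m/s = 22.19 km/s.

v ≈ 22.19 km/s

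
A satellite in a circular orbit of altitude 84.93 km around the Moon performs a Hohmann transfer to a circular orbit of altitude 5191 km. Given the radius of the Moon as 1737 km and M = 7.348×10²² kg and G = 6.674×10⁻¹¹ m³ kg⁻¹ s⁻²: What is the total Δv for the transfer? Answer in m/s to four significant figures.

μ = GM = 6.674×10⁻¹¹ × 7.348×10²² = 4.904×10¹² m³/s².
r₁ = 1737 + 84.93 = 1821.9 km = 1.8219×10⁶ m.
r₂ = 1737 + 5191 = 6928.0 km = 6.9280×10⁶ m.
Transfer ellipse a_t = (r₁ + r₂)/2 = 4.375×10⁶ m.
At r₁: circular v_c1 = √(μ/r₁) = 1641 m/s; transfer-perilune v_p = √[μ(2/r₁ − 1/a_t)] = 2065 m/s.
Δv₁ = v_p − v_c1 = 423.9 m/s.
At r₂: circular v_c2 = √(μ/r₂) = 841.3 m/s; transfer-apolune v_a = √[μ(2/r₂ − 1/a_t)] = 542.9 m/s.
Δv₂ = v_c2 − v_a = 298.4 m/s.
Total Δv = Δv₁ + Δv₂ = 722.3 m/s.

Δv_total ≈ 722.3 m/s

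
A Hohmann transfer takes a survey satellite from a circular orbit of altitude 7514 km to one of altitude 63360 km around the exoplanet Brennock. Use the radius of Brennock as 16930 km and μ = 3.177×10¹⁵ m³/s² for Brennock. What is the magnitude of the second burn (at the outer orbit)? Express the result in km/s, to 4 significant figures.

r₁ = 16930 + 7514 = 24444 km = 2.4444×10⁷ m.
r₂ = 16930 + 63360 = 80290 km = 8.0290×10⁷ m.
Transfer ellipse a_t = (r₁ + r₂)/2 = 5.237×10⁷ m.
At r₁: circular v_c1 = √(μ/r₁) = 11400 m/s; transfer-periapsis v_p = √[μ(2/r₁ − 1/a_t)] = 14120 m/s.
At r₂: circular v_c2 = √(μ/r₂) = 6290 m/s; transfer-apoapsis v_a = √[μ(2/r₂ − 1/a_t)] = 4298 m/s.
Δv₂ = v_c2 − v_a = 1993 m/s.
= 1.993 km/s.

Δv ≈ 1.993 km/s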